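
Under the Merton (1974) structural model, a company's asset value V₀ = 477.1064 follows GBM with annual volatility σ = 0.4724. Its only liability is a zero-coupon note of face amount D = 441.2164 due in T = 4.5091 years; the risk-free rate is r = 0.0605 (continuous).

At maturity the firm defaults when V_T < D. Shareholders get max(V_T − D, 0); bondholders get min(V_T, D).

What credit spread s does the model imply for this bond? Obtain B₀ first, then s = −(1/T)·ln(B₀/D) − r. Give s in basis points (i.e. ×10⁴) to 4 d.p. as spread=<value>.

spread=728.7574

d₁ = [ln(V₀/D) + (r + σ²/2)T] / (σ√T)
   = [ln(477.1064/441.2164) + (0.0605 + 0.5·0.4724²)·4.5091] / (0.4724·√4.5091)
   = [0.078204 + 0.775930] / 1.003124 = 0.851474
d₂ = d₁ − σ√T = 0.851474 − 1.003124 = -0.151651
N(d₁) = 0.802747,  N(d₂) = 0.439731,  e^(−rT) = 0.761245
E₀ = V₀·N(d₁) − D·e^(−rT)·N(d₂)
   = 477.1064·0.802747 − 441.2164·0.761245·0.439731 = 235.301566
B₀ = V₀ − E₀ = 477.1064 − 235.301566 = 241.804834
spread = −(1/T)·ln(B₀/D) − r = −(1/4.5091)·ln(241.804834/441.2164) − 0.0605 = 0.07287574
in basis points: 0.07287574 × 10⁴ = 728.7574 bp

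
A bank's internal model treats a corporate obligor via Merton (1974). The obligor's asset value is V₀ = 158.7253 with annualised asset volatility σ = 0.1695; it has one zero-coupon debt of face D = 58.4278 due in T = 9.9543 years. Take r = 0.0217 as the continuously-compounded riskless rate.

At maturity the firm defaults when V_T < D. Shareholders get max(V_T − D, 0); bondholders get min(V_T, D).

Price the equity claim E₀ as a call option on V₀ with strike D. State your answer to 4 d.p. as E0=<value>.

E0=111.8264

d₁ = [ln(V₀/D) + (r + σ²/2)T] / (σ√T)
   = [ln(158.7253/58.4278) + (0.0217 + 0.5·0.1695²)·9.9543] / (0.1695·√9.9543)
   = [0.999383 + 0.359003] / 0.534780 = 2.540085
d₂ = d₁ − σ√T = 2.540085 − 0.534780 = 2.005305
N(d₁) = 0.994459,  N(d₂) = 0.977535,  e^(−rT) = 0.805729
E₀ = V₀·N(d₁) − D·e^(−rT)·N(d₂)
   = 158.7253·0.994459 − 58.4278·0.805729·0.977535 = 111.826403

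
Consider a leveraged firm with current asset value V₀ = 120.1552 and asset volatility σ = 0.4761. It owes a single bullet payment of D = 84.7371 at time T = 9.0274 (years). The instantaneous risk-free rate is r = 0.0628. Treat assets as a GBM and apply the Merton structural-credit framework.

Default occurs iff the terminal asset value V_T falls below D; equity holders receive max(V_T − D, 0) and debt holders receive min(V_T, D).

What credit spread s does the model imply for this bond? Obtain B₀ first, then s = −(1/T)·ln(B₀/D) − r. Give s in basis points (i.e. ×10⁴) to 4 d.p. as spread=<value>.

d₁ = [ln(V₀/D) + (r + σ²/2)T] / (σ√T)
   = [ln(120.1552/84.7371) + (0.0628 + 0.5·0.4761²)·9.0274] / (0.4761·√9.0274)
   = [0.349231 + 1.590047] / 1.430473 = 1.355690
d₂ = d₁ − σ√T = 1.355690 − 1.430473 = -0.074783
N(d₁) = 0.912401,  N(d₂) = 0.470194,  e^(−rT) = 0.567270
E₀ = V₀·N(d₁) − D·e^(−rT)·N(d₂)
   = 120.1552·0.912401 − 84.7371·0.567270·0.470194 = 87.028092
B₀ = V₀ − E₀ = 120.1552 − 87.028092 = 33.127108
spread = −(1/T)·ln(B₀/D) − r = −(1/9.0274)·ln(33.127108/84.7371) − 0.0628 = 0.04123899
in basis points: 0.04123899 × 10⁴ = 412.3899 bp

spread=412.3899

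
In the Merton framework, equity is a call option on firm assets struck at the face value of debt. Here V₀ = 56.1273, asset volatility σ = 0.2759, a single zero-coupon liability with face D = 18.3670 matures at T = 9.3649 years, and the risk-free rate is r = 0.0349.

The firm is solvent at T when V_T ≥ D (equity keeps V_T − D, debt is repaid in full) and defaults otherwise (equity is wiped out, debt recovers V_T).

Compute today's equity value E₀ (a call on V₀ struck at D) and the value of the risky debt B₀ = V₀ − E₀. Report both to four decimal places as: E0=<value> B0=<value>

d₁ = [ln(V₀/D) + (r + σ²/2)T] / (σ√T)
   = [ln(56.1273/18.3670) + (0.0349 + 0.5·0.2759²)·9.3649] / (0.2759·√9.3649)
   = [1.117067 + 0.683267] / 0.844313 = 2.132307
d₂ = d₁ − σ√T = 2.132307 − 0.844313 = 1.287994
N(d₁) = 0.983509,  N(d₂) = 0.901126,  e^(−rT) = 0.721203
E₀ = V₀·N(d₁) − D·e^(−rT)·N(d₂)
   = 56.1273·0.983509 − 18.3670·0.721203·0.901126 = 43.265102
B₀ = V₀ − E₀ = 56.1273 − 43.265102 = 12.862198

E0=43.2651 B0=12.8622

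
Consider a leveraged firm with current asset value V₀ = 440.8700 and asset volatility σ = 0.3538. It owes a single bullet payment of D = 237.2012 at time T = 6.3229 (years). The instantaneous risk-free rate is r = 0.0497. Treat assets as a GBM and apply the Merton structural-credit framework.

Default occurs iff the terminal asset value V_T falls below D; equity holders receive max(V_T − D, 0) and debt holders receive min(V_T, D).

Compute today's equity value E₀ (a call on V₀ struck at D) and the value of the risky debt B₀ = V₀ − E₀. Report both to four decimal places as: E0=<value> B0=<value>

d₁ = [ln(V₀/D) + (r + σ²/2)T] / (σ√T)
   = [ln(440.8700/237.2012) + (0.0497 + 0.5·0.3538²)·6.3229] / (0.3538·√6.3229)
   = [0.619841 + 0.709981] / 0.889643 = 1.494781
d₂ = d₁ − σ√T = 1.494781 − 0.889643 = 0.605138
N(d₁) = 0.932514,  N(d₂) = 0.727456,  e^(−rT) = 0.730338
E₀ = V₀·N(d₁) − D·e^(−rT)·N(d₂)
   = 440.8700·0.932514 − 237.2012·0.730338·0.727456 = 285.095205
B₀ = V₀ − E₀ = 440.8700 − 285.095205 = 155.774795

E0=285.0952 B0=155.7748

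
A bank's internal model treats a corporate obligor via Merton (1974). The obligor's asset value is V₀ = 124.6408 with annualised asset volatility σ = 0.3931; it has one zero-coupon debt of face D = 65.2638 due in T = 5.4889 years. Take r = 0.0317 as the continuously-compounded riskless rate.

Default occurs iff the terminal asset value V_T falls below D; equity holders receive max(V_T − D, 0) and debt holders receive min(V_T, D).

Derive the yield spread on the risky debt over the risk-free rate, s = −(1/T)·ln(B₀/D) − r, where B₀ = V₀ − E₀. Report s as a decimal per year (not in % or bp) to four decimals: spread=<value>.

d₁ = [ln(V₀/D) + (r + σ²/2)T] / (σ√T)
   = [ln(124.6408/65.2638) + (0.0317 + 0.5·0.3931²)·5.4889] / (0.3931·√5.4889)
   = [0.646998 + 0.598091] / 0.920970 = 1.351933
d₂ = d₁ − σ√T = 1.351933 − 0.920970 = 0.430962
N(d₁) = 0.911802,  N(d₂) = 0.666752,  e^(−rT) = 0.840298
E₀ = V₀·N(d₁) − D·e^(−rT)·N(d₂)
   = 124.6408·0.911802 − 65.2638·0.840298·0.666752 = 77.082279
B₀ = V₀ − E₀ = 124.6408 − 77.082279 = 47.558521
spread = −(1/T)·ln(B₀/D) − r = −(1/5.4889)·ln(47.558521/65.2638) − 0.0317 = 0.02595756

spread=0.0260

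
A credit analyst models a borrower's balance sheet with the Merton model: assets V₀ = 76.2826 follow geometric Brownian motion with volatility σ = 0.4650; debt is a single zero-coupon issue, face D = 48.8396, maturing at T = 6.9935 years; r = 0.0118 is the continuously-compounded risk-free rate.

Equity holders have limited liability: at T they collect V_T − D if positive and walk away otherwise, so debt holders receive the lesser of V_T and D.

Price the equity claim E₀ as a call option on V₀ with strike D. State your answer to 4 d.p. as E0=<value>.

E0=45.8014

d₁ = [ln(V₀/D) + (r + σ²/2)T] / (σ√T)
   = [ln(76.2826/48.8396) + (0.0118 + 0.5·0.4650²)·6.9935] / (0.4650·√6.9935)
   = [0.445903 + 0.838608] / 1.229703 = 1.044570
d₂ = d₁ − σ√T = 1.044570 − 1.229703 = -0.185133
N(d₁) = 0.851889,  N(d₂) = 0.426563,  e^(−rT) = 0.920790
E₀ = V₀·N(d₁) − D·e^(−rT)·N(d₂)
   = 76.2826·0.851889 − 48.8396·0.920790·0.426563 = 45.801376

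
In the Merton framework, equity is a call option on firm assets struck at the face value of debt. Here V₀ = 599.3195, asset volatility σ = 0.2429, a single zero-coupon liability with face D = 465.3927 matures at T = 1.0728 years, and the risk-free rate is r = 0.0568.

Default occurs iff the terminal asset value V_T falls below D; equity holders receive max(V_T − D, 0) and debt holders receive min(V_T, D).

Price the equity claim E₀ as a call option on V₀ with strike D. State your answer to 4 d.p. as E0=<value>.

E0=167.9577

d₁ = [ln(V₀/D) + (r + σ²/2)T] / (σ√T)
   = [ln(599.3195/465.3927) + (0.0568 + 0.5·0.2429²)·1.0728] / (0.2429·√1.0728)
   = [0.252913 + 0.092583] / 0.251586 = 1.373271
d₂ = d₁ − σ√T = 1.373271 − 0.251586 = 1.121685
N(d₁) = 0.915166,  N(d₂) = 0.869002,  e^(−rT) = 0.940884
E₀ = V₀·N(d₁) − D·e^(−rT)·N(d₂)
   = 599.3195·0.915166 − 465.3927·0.940884·0.869002 = 167.957691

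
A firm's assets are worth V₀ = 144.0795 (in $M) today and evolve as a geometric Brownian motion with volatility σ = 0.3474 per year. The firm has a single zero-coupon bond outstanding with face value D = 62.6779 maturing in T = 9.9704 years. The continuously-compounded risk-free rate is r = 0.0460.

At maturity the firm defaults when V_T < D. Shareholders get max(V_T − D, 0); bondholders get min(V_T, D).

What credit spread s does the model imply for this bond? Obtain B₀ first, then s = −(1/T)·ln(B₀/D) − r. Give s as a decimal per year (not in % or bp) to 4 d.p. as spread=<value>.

spread=0.0118

d₁ = [ln(V₀/D) + (r + σ²/2)T] / (σ√T)
   = [ln(144.0795/62.6779) + (0.0460 + 0.5·0.3474²)·9.9704] / (0.3474·√9.9704)
   = [0.832356 + 1.060286] / 1.096948 = 1.725371
d₂ = d₁ − σ√T = 1.725371 − 1.096948 = 0.628423
N(d₁) = 0.957770,  N(d₂) = 0.735136,  e^(−rT) = 0.632144
E₀ = V₀·N(d₁) − D·e^(−rT)·N(d₂)
   = 144.0795·0.957770 − 62.6779·0.632144·0.735136 = 108.867806
B₀ = V₀ − E₀ = 144.0795 − 108.867806 = 35.211694
spread = −(1/T)·ln(B₀/D) − r = −(1/9.9704)·ln(35.211694/62.6779) − 0.0460 = 0.01183426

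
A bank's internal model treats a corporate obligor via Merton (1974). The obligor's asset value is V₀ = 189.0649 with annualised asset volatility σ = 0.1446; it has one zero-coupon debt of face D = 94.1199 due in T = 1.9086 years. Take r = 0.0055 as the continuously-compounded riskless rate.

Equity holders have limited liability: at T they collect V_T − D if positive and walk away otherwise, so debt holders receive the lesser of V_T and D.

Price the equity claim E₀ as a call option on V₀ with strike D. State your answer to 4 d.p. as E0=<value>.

E0=95.9291

d₁ = [ln(V₀/D) + (r + σ²/2)T] / (σ√T)
   = [ln(189.0649/94.1199) + (0.0055 + 0.5·0.1446²)·1.9086] / (0.1446·√1.9086)
   = [0.697521 + 0.030451] / 0.199768 = 3.644087
d₂ = d₁ − σ√T = 3.644087 − 0.199768 = 3.444319
N(d₁) = 0.999866,  N(d₂) = 0.999714,  e^(−rT) = 0.989558
E₀ = V₀·N(d₁) − D·e^(−rT)·N(d₂)
   = 189.0649·0.999866 − 94.1199·0.989558·0.999714 = 95.929131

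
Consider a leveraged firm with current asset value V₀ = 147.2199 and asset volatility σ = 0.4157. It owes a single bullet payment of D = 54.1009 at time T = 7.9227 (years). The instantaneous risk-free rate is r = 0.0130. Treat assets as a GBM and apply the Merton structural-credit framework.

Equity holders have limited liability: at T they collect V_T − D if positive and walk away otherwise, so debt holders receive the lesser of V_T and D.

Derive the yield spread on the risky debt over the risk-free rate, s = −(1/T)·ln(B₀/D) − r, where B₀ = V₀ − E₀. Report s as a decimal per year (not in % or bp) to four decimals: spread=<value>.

spread=0.0234

d₁ = [ln(V₀/D) + (r + σ²/2)T] / (σ√T)
   = [ln(147.2199/54.1009) + (0.0130 + 0.5·0.4157²)·7.9227] / (0.4157·√7.9227)
   = [1.001077 + 0.787542] / 1.170083 = 1.528626
d₂ = d₁ − σ√T = 1.528626 − 1.170083 = 0.358543
N(d₁) = 0.936821,  N(d₂) = 0.640031,  e^(−rT) = 0.902131
E₀ = V₀·N(d₁) − D·e^(−rT)·N(d₂)
   = 147.2199·0.936821 − 54.1009·0.902131·0.640031 = 106.681297
B₀ = V₀ − E₀ = 147.2199 − 106.681297 = 40.538603
spread = −(1/T)·ln(B₀/D) − r = −(1/7.9227)·ln(40.538603/54.1009) − 0.0130 = 0.02342649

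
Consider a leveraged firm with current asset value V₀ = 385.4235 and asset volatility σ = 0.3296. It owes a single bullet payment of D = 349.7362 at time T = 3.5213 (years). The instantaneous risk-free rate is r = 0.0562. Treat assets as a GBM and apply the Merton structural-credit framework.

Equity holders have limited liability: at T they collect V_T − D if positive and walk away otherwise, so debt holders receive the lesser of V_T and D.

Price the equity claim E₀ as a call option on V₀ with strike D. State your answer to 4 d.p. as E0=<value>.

d₁ = [ln(V₀/D) + (r + σ²/2)T] / (σ√T)
   = [ln(385.4235/349.7362) + (0.0562 + 0.5·0.3296²)·3.5213] / (0.3296·√3.5213)
   = [0.097164 + 0.389167] / 0.618499 = 0.786309
d₂ = d₁ − σ√T = 0.786309 − 0.618499 = 0.167810
N(d₁) = 0.784157,  N(d₂) = 0.566634,  e^(−rT) = 0.820454
E₀ = V₀·N(d₁) − D·e^(−rT)·N(d₂)
   = 385.4235·0.784157 − 349.7362·0.820454·0.566634 = 139.641088

E0=139.6411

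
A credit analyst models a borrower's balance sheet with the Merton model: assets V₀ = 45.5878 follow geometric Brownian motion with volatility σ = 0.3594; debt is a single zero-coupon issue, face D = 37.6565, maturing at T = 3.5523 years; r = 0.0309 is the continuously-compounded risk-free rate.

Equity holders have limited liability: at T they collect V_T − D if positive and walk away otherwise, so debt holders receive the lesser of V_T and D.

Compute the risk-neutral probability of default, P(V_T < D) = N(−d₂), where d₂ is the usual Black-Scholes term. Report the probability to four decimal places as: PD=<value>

d₁ = [ln(V₀/D) + (r + σ²/2)T] / (σ√T)
   = [ln(45.5878/37.6565) + (0.0309 + 0.5·0.3594²)·3.5523] / (0.3594·√3.5523)
   = [0.191135 + 0.339188] / 0.677381 = 0.782902
d₂ = d₁ − σ√T = 0.782902 − 0.677381 = 0.105522
risk-neutral PD = N(−d₂) = N(-0.105522) = 0.457981

PD=0.4580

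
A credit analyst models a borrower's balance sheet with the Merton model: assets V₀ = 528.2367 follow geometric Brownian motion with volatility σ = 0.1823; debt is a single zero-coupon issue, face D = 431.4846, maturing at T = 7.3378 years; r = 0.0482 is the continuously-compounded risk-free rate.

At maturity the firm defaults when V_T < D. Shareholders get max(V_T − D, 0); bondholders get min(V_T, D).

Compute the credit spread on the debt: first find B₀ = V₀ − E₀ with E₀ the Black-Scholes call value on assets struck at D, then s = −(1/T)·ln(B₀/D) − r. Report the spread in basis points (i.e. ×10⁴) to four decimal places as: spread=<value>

spread=57.9849

d₁ = [ln(V₀/D) + (r + σ²/2)T] / (σ√T)
   = [ln(528.2367/431.4846) + (0.0482 + 0.5·0.1823²)·7.3378] / (0.1823·√7.3378)
   = [0.202313 + 0.475612] / 0.493821 = 1.372814
d₂ = d₁ − σ√T = 1.372814 − 0.493821 = 0.878992
N(d₁) = 0.915095,  N(d₂) = 0.810297,  e^(−rT) = 0.702098
E₀ = V₀·N(d₁) − D·e^(−rT)·N(d₂)
   = 528.2367·0.915095 − 431.4846·0.702098·0.810297 = 237.911502
B₀ = V₀ − E₀ = 528.2367 − 237.911502 = 290.325198
spread = −(1/T)·ln(B₀/D) − r = −(1/7.3378)·ln(290.325198/431.4846) − 0.0482 = 0.00579849
in basis points: 0.00579849 × 10⁴ = 57.9849 bp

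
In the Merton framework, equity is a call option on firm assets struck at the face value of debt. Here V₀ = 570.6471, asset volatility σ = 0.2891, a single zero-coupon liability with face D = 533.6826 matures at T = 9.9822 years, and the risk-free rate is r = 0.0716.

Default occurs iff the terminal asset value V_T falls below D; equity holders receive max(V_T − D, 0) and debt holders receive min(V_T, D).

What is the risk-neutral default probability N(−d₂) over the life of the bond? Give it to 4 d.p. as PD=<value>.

PD=0.3449

d₁ = [ln(V₀/D) + (r + σ²/2)T] / (σ√T)
   = [ln(570.6471/533.6826) + (0.0716 + 0.5·0.2891²)·9.9822] / (0.2891·√9.9822)
   = [0.066970 + 1.131876] / 0.913400 = 1.312508
d₂ = d₁ − σ√T = 1.312508 − 0.913400 = 0.399108
risk-neutral PD = N(−d₂) = N(-0.399108) = 0.344907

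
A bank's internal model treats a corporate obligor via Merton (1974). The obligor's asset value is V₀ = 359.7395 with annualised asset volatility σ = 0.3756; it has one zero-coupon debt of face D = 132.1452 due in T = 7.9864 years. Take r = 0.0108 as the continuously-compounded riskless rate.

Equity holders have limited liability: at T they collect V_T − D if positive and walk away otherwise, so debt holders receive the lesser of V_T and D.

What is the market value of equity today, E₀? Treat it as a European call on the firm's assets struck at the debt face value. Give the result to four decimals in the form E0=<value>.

d₁ = [ln(V₀/D) + (r + σ²/2)T] / (σ√T)
   = [ln(359.7395/132.1452) + (0.0108 + 0.5·0.3756²)·7.9864] / (0.3756·√7.9864)
   = [1.001479 + 0.649595] / 1.061454 = 1.555484
d₂ = d₁ − σ√T = 1.555484 − 1.061454 = 0.494030
N(d₁) = 0.940085,  N(d₂) = 0.689357,  e^(−rT) = 0.917362
E₀ = V₀·N(d₁) − D·e^(−rT)·N(d₂)
   = 359.7395·0.940085 − 132.1452·0.917362·0.689357 = 254.618197

E0=254.6182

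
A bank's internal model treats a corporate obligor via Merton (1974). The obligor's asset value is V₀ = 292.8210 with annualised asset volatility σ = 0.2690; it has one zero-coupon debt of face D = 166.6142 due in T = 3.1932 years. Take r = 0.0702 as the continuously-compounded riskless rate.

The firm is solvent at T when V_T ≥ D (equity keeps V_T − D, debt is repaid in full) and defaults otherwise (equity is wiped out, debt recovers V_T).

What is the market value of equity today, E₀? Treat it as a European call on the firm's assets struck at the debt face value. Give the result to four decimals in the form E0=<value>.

E0=161.6319

d₁ = [ln(V₀/D) + (r + σ²/2)T] / (σ√T)
   = [ln(292.8210/166.6142) + (0.0702 + 0.5·0.2690²)·3.1932] / (0.2690·√3.1932)
   = [0.563881 + 0.339694] / 0.480690 = 1.879744
d₂ = d₁ − σ√T = 1.879744 − 0.480690 = 1.399054
N(d₁) = 0.969929,  N(d₂) = 0.919102,  e^(−rT) = 0.799185
E₀ = V₀·N(d₁) − D·e^(−rT)·N(d₂)
   = 292.8210·0.969929 − 166.6142·0.799185·0.919102 = 161.631923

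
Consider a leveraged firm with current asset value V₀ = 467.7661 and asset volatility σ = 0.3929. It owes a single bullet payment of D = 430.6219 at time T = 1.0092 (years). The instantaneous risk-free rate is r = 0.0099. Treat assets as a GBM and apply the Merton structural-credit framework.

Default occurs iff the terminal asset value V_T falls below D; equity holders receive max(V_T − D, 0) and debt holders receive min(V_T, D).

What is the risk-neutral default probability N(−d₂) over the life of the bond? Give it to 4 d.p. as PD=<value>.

PD=0.4850

d₁ = [ln(V₀/D) + (r + σ²/2)T] / (σ√T)
   = [ln(467.7661/430.6219) + (0.0099 + 0.5·0.3929²)·1.0092] / (0.3929·√1.0092)
   = [0.082738 + 0.087886] / 0.394703 = 0.432285
d₂ = d₁ − σ√T = 0.432285 − 0.394703 = 0.037582
risk-neutral PD = N(−d₂) = N(-0.037582) = 0.485011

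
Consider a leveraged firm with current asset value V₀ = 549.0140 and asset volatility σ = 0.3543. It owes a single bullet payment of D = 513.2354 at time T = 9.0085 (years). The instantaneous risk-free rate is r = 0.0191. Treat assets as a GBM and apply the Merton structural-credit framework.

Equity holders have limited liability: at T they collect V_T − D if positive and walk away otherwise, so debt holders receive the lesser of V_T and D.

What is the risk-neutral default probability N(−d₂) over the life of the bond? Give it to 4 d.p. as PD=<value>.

d₁ = [ln(V₀/D) + (r + σ²/2)T] / (σ√T)
   = [ln(549.0140/513.2354) + (0.0191 + 0.5·0.3543²)·9.0085] / (0.3543·√9.0085)
   = [0.067389 + 0.737474] / 1.063402 = 0.756876
d₂ = d₁ − σ√T = 0.756876 − 1.063402 = -0.306526
risk-neutral PD = N(−d₂) = N(0.306526) = 0.620398

PD=0.6204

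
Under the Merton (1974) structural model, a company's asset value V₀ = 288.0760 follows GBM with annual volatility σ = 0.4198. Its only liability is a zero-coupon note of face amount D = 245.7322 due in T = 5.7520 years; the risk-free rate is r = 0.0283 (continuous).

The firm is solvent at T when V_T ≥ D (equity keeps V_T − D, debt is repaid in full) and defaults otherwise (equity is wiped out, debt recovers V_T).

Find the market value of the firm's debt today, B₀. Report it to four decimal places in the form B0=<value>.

d₁ = [ln(V₀/D) + (r + σ²/2)T] / (σ√T)
   = [ln(288.0760/245.7322) + (0.0283 + 0.5·0.4198²)·5.7520] / (0.4198·√5.7520)
   = [0.158982 + 0.669625] / 1.006820 = 0.822994
d₂ = d₁ − σ√T = 0.822994 − 1.006820 = -0.183826
N(d₁) = 0.794744,  N(d₂) = 0.427075,  e^(−rT) = 0.849777
E₀ = V₀·N(d₁) − D·e^(−rT)·N(d₂)
   = 288.0760·0.794744 − 245.7322·0.849777·0.427075 = 139.766031
B₀ = V₀ − E₀ = 288.0760 − 139.766031 = 148.309969

B0=148.3100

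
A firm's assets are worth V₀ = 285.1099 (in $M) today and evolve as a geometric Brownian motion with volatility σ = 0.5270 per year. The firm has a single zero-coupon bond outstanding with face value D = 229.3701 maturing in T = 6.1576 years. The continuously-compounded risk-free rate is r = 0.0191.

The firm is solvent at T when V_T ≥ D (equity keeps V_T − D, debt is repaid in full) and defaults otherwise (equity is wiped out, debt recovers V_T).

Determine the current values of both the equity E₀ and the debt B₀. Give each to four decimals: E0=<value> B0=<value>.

d₁ = [ln(V₀/D) + (r + σ²/2)T] / (σ√T)
   = [ln(285.1099/229.3701) + (0.0191 + 0.5·0.5270²)·6.1576] / (0.5270·√6.1576)
   = [0.217538 + 0.972682] / 1.307725 = 0.910146
d₂ = d₁ − σ√T = 0.910146 − 1.307725 = -0.397579
N(d₁) = 0.818627,  N(d₂) = 0.345470,  e^(−rT) = 0.889043
E₀ = V₀·N(d₁) − D·e^(−rT)·N(d₂)
   = 285.1099·0.818627 − 229.3701·0.889043·0.345470 = 162.950491
B₀ = V₀ − E₀ = 285.1099 − 162.950491 = 122.159409

E0=162.9505 B0=122.1594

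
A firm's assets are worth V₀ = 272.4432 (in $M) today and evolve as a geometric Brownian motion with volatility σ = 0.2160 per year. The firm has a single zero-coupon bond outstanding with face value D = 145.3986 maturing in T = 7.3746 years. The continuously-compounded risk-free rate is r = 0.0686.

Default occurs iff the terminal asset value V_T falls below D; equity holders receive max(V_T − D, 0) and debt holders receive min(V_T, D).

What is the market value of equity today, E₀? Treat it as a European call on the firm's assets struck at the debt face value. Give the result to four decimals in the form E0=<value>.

E0=185.6622

d₁ = [ln(V₀/D) + (r + σ²/2)T] / (σ√T)
   = [ln(272.4432/145.3986) + (0.0686 + 0.5·0.2160²)·7.3746] / (0.2160·√7.3746)
   = [0.627951 + 0.677932] / 0.586574 = 2.226288
d₂ = d₁ − σ√T = 2.226288 − 0.586574 = 1.639714
N(d₁) = 0.987003,  N(d₂) = 0.949468,  e^(−rT) = 0.602964
E₀ = V₀·N(d₁) − D·e^(−rT)·N(d₂)
   = 272.4432·0.987003 − 145.3986·0.602964·0.949468 = 185.662170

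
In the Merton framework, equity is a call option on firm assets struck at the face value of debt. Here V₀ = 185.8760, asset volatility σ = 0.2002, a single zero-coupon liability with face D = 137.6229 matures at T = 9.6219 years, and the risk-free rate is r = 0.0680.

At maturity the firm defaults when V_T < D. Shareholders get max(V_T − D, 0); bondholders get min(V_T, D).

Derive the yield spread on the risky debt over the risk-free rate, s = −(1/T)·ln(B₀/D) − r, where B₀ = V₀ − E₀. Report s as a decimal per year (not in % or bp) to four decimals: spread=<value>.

spread=0.0027

d₁ = [ln(V₀/D) + (r + σ²/2)T] / (σ√T)
   = [ln(185.8760/137.6229) + (0.0680 + 0.5·0.2002²)·9.6219] / (0.2002·√9.6219)
   = [0.300562 + 0.847112] / 0.621004 = 1.848095
d₂ = d₁ − σ√T = 1.848095 − 0.621004 = 1.227091
N(d₁) = 0.967706,  N(d₂) = 0.890106,  e^(−rT) = 0.519811
E₀ = V₀·N(d₁) − D·e^(−rT)·N(d₂)
   = 185.8760·0.967706 − 137.6229·0.519811·0.890106 = 116.196918
B₀ = V₀ − E₀ = 185.8760 − 116.196918 = 69.679082
spread = −(1/T)·ln(B₀/D) − r = −(1/9.6219)·ln(69.679082/137.6229) − 0.0680 = 0.00273626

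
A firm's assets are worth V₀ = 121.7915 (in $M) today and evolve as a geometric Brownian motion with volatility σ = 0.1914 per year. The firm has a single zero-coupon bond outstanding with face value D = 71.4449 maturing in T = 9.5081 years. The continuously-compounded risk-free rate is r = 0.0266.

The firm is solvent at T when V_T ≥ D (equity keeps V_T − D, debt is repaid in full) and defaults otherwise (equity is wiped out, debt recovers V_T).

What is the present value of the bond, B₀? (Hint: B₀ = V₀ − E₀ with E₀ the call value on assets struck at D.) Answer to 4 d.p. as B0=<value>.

d₁ = [ln(V₀/D) + (r + σ²/2)T] / (σ√T)
   = [ln(121.7915/71.4449) + (0.0266 + 0.5·0.1914²)·9.5081] / (0.1914·√9.5081)
   = [0.533384 + 0.427075] / 0.590186 = 1.627384
d₂ = d₁ − σ√T = 1.627384 − 0.590186 = 1.037198
N(d₁) = 0.948172,  N(d₂) = 0.850178,  e^(−rT) = 0.776534
E₀ = V₀·N(d₁) − D·e^(−rT)·N(d₂)
   = 121.7915·0.948172 − 71.4449·0.776534·0.850178 = 68.311972
B₀ = V₀ − E₀ = 121.7915 − 68.311972 = 53.479528

B0=53.4795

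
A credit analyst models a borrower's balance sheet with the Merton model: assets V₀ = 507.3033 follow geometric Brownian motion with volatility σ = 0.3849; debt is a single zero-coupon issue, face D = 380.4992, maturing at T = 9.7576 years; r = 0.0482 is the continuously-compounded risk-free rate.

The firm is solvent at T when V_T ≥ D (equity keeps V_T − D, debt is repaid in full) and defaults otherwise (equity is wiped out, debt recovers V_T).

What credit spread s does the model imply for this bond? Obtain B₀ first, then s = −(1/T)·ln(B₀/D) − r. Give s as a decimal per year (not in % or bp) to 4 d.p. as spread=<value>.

d₁ = [ln(V₀/D) + (r + σ²/2)T] / (σ√T)
   = [ln(507.3033/380.4992) + (0.0482 + 0.5·0.3849²)·9.7576] / (0.3849·√9.7576)
   = [0.287625 + 1.193101] / 1.202318 = 1.231559
d₂ = d₁ − σ√T = 1.231559 − 1.202318 = 0.029241
N(d₁) = 0.890943,  N(d₂) = 0.511664,  e^(−rT) = 0.624805
E₀ = V₀·N(d₁) − D·e^(−rT)·N(d₂)
   = 507.3033·0.890943 − 380.4992·0.624805·0.511664 = 330.336625
B₀ = V₀ − E₀ = 507.3033 − 330.336625 = 176.966675
spread = −(1/T)·ln(B₀/D) − r = −(1/9.7576)·ln(176.966675/380.4992) − 0.0482 = 0.03025399

spread=0.0303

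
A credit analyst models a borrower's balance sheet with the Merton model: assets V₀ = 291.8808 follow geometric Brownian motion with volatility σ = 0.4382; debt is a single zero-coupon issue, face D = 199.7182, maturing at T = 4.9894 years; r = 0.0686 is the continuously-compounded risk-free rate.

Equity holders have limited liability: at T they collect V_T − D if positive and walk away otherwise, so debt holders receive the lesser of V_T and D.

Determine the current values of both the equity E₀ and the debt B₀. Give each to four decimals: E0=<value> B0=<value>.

d₁ = [ln(V₀/D) + (r + σ²/2)T] / (σ√T)
   = [ln(291.8808/199.7182) + (0.0686 + 0.5·0.4382²)·4.9894] / (0.4382·√4.9894)
   = [0.379438 + 0.821303] / 0.978806 = 1.226741
d₂ = d₁ − σ√T = 1.226741 − 0.978806 = 0.247935
N(d₁) = 0.890040,  N(d₂) = 0.597908,  e^(−rT) = 0.710154
E₀ = V₀·N(d₁) − D·e^(−rT)·N(d₂)
   = 291.8808·0.890040 − 199.7182·0.710154·0.597908 = 174.983885
B₀ = V₀ − E₀ = 291.8808 − 174.983885 = 116.896915

E0=174.9839 B0=116.8969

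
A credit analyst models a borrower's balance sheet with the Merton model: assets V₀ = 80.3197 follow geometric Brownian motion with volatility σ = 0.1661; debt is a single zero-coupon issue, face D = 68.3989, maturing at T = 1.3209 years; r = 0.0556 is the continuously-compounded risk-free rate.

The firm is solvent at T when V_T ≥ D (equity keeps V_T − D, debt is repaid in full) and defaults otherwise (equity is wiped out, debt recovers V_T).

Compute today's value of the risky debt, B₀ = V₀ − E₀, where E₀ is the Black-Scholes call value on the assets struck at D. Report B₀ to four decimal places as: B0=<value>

d₁ = [ln(V₀/D) + (r + σ²/2)T] / (σ√T)
   = [ln(80.3197/68.3989) + (0.0556 + 0.5·0.1661²)·1.3209] / (0.1661·√1.3209)
   = [0.160658 + 0.091663] / 0.190899 = 1.321751
d₂ = d₁ − σ√T = 1.321751 − 0.190899 = 1.130852
N(d₁) = 0.906874,  N(d₂) = 0.870941,  e^(−rT) = 0.929190
E₀ = V₀·N(d₁) − D·e^(−rT)·N(d₂)
   = 80.3197·0.906874 − 68.3989·0.929190·0.870941 = 17.486716
B₀ = V₀ − E₀ = 80.3197 − 17.486716 = 62.832984

B0=62.8330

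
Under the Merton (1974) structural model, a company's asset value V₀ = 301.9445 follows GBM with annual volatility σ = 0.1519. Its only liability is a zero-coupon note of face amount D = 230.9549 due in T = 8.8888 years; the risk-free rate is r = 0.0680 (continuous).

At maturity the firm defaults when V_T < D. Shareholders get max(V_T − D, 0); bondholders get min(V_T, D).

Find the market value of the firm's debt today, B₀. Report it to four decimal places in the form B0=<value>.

B0=125.2954

d₁ = [ln(V₀/D) + (r + σ²/2)T] / (σ√T)
   = [ln(301.9445/230.9549) + (0.0680 + 0.5·0.1519²)·8.8888] / (0.1519·√8.8888)
   = [0.268021 + 0.706987] / 0.452876 = 2.152924
d₂ = d₁ − σ√T = 2.152924 − 0.452876 = 1.700048
N(d₁) = 0.984338,  N(d₂) = 0.955439,  e^(−rT) = 0.546381
E₀ = V₀·N(d₁) − D·e^(−rT)·N(d₂)
   = 301.9445·0.984338 − 230.9549·0.546381·0.955439 = 176.649055
B₀ = V₀ − E₀ = 301.9445 − 176.649055 = 125.295445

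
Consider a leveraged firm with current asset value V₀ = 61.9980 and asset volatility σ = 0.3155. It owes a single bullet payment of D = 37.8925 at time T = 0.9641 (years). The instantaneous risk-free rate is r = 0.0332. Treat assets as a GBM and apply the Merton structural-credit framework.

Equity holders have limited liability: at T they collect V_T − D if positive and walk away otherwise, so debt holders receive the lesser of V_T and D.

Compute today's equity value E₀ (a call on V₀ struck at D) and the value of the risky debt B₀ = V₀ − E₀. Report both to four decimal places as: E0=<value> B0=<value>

d₁ = [ln(V₀/D) + (r + σ²/2)T] / (σ√T)
   = [ln(61.9980/37.8925) + (0.0332 + 0.5·0.3155²)·0.9641] / (0.3155·√0.9641)
   = [0.492349 + 0.079991] / 0.309785 = 1.847541
d₂ = d₁ − σ√T = 1.847541 − 0.309785 = 1.537756
N(d₁) = 0.967666,  N(d₂) = 0.937946,  e^(−rT) = 0.968499
E₀ = V₀·N(d₁) − D·e^(−rT)·N(d₂)
   = 61.9980·0.967666 − 37.8925·0.968499·0.937946 = 25.571810
B₀ = V₀ − E₀ = 61.9980 − 25.571810 = 36.426190

E0=25.5718 B0=36.4262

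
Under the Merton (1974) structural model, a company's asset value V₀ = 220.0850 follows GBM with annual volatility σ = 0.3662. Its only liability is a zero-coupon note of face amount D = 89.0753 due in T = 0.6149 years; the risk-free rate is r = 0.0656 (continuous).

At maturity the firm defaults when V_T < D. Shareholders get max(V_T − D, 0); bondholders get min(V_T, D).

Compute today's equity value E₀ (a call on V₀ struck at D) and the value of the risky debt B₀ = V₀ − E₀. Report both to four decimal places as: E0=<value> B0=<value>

E0=134.5364 B0=85.5486

d₁ = [ln(V₀/D) + (r + σ²/2)T] / (σ√T)
   = [ln(220.0850/89.0753) + (0.0656 + 0.5·0.3662²)·0.6149] / (0.3662·√0.6149)
   = [0.904532 + 0.081567] / 0.287158 = 3.433997
d₂ = d₁ − σ√T = 3.433997 − 0.287158 = 3.146839
N(d₁) = 0.999703,  N(d₂) = 0.999175,  e^(−rT) = 0.960465
E₀ = V₀·N(d₁) − D·e^(−rT)·N(d₂)
   = 220.0850·0.999703 − 89.0753·0.960465·0.999175 = 134.536420
B₀ = V₀ − E₀ = 220.0850 − 134.536420 = 85.548580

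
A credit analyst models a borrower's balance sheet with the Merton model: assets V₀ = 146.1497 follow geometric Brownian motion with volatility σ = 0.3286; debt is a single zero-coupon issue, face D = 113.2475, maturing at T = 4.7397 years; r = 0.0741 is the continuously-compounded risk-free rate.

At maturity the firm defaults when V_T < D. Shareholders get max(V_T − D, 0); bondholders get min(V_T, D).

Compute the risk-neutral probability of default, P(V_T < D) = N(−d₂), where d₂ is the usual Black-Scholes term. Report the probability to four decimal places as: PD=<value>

PD=0.3121

d₁ = [ln(V₀/D) + (r + σ²/2)T] / (σ√T)
   = [ln(146.1497/113.2475) + (0.0741 + 0.5·0.3286²)·4.7397] / (0.3286·√4.7397)
   = [0.255056 + 0.607103] / 0.715390 = 1.205159
d₂ = d₁ − σ√T = 1.205159 − 0.715390 = 0.489769
risk-neutral PD = N(−d₂) = N(-0.489769) = 0.312149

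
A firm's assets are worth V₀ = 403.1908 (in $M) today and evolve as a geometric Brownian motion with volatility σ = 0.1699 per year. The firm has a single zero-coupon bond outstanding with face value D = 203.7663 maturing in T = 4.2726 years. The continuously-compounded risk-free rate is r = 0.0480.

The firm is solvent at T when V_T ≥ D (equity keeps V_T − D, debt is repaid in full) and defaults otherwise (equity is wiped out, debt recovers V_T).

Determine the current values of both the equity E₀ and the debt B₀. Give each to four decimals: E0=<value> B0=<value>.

E0=237.3724 B0=165.8184

d₁ = [ln(V₀/D) + (r + σ²/2)T] / (σ√T)
   = [ln(403.1908/203.7663) + (0.0480 + 0.5·0.1699²)·4.2726] / (0.1699·√4.2726)
   = [0.682436 + 0.266751] / 0.351188 = 2.702791
d₂ = d₁ − σ√T = 2.702791 − 0.351188 = 2.351603
N(d₁) = 0.996562,  N(d₂) = 0.990654,  e^(−rT) = 0.814578
E₀ = V₀·N(d₁) − D·e^(−rT)·N(d₂)
   = 403.1908·0.996562 − 203.7663·0.814578·0.990654 = 237.372379
B₀ = V₀ − E₀ = 403.1908 − 237.372379 = 165.818421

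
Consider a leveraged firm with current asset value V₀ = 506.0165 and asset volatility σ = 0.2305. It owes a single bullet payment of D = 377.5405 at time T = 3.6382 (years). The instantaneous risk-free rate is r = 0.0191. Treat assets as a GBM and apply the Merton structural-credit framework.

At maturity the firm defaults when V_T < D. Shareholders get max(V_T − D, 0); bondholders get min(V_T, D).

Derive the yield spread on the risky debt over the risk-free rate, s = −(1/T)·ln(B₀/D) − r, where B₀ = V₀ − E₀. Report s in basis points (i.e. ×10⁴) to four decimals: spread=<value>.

spread=169.5474

d₁ = [ln(V₀/D) + (r + σ²/2)T] / (σ√T)
   = [ln(506.0165/377.5405) + (0.0191 + 0.5·0.2305²)·3.6382] / (0.2305·√3.6382)
   = [0.292891 + 0.166139] / 0.439657 = 1.044064
d₂ = d₁ − σ√T = 1.044064 − 0.439657 = 0.604407
N(d₁) = 0.851772,  N(d₂) = 0.727213,  e^(−rT) = 0.932870
E₀ = V₀·N(d₁) − D·e^(−rT)·N(d₂)
   = 506.0165·0.851772 − 377.5405·0.932870·0.727213 = 174.888997
B₀ = V₀ − E₀ = 506.0165 − 174.888997 = 331.127503
spread = −(1/T)·ln(B₀/D) − r = −(1/3.6382)·ln(331.127503/377.5405) − 0.0191 = 0.01695474
in basis points: 0.01695474 × 10⁴ = 169.5474 bp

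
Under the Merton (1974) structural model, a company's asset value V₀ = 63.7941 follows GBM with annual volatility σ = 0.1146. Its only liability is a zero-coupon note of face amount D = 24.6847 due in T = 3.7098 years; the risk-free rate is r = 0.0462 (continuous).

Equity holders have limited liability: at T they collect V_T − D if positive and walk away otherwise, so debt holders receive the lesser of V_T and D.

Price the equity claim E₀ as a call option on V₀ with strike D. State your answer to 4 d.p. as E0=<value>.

d₁ = [ln(V₀/D) + (r + σ²/2)T] / (σ√T)
   = [ln(63.7941/24.6847) + (0.0462 + 0.5·0.1146²)·3.7098] / (0.1146·√3.7098)
   = [0.949477 + 0.195753] / 0.220729 = 5.188395
d₂ = d₁ − σ√T = 5.188395 − 0.220729 = 4.967666
N(d₁) = 1.000000,  N(d₂) = 1.000000,  e^(−rT) = 0.842491
E₀ = V₀·N(d₁) − D·e^(−rT)·N(d₂)
   = 63.7941·1.000000 − 24.6847·0.842491·1.000000 = 42.997472

E0=42.9975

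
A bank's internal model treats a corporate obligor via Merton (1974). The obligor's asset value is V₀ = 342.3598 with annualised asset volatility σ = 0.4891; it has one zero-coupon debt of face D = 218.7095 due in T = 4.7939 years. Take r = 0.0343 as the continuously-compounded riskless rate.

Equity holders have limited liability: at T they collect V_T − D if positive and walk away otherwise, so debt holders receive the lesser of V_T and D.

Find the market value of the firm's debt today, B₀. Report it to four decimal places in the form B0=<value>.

d₁ = [ln(V₀/D) + (r + σ²/2)T] / (σ√T)
   = [ln(342.3598/218.7095) + (0.0343 + 0.5·0.4891²)·4.7939] / (0.4891·√4.7939)
   = [0.448118 + 0.737826] / 1.070883 = 1.107445
d₂ = d₁ − σ√T = 1.107445 − 1.070883 = 0.036562
N(d₁) = 0.865949,  N(d₂) = 0.514583,  e^(−rT) = 0.848376
E₀ = V₀·N(d₁) − D·e^(−rT)·N(d₂)
   = 342.3598·0.865949 − 218.7095·0.848376·0.514583 = 200.986398
B₀ = V₀ − E₀ = 342.3598 − 200.986398 = 141.373402

B0=141.3734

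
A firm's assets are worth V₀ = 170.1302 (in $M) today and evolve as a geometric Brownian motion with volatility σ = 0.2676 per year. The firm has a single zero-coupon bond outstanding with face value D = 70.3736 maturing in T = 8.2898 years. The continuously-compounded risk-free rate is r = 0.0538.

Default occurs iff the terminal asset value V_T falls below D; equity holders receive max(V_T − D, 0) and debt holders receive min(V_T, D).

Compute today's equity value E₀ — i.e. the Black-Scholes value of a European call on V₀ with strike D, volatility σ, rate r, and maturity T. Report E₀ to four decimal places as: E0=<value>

E0=126.1763

d₁ = [ln(V₀/D) + (r + σ²/2)T] / (σ√T)
   = [ln(170.1302/70.3736) + (0.0538 + 0.5·0.2676²)·8.2898] / (0.2676·√8.2898)
   = [0.882746 + 0.742807] / 0.770474 = 2.109807
d₂ = d₁ − σ√T = 2.109807 − 0.770474 = 1.339333
N(d₁) = 0.982563,  N(d₂) = 0.909769,  e^(−rT) = 0.640189
E₀ = V₀·N(d₁) − D·e^(−rT)·N(d₂)
   = 170.1302·0.982563 − 70.3736·0.640189·0.909769 = 126.176259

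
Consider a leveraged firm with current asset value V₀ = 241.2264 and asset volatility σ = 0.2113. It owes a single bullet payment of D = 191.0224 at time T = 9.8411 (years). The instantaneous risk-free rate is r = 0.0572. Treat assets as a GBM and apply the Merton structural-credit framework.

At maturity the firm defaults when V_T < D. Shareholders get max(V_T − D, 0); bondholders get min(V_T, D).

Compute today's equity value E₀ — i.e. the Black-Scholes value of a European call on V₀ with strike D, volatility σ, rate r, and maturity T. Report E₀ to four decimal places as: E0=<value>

E0=138.2210

d₁ = [ln(V₀/D) + (r + σ²/2)T] / (σ√T)
   = [ln(241.2264/191.0224) + (0.0572 + 0.5·0.2113²)·9.8411] / (0.2113·√9.8411)
   = [0.233345 + 0.782602] / 0.662859 = 1.532674
d₂ = d₁ − σ√T = 1.532674 − 0.662859 = 0.869815
N(d₁) = 0.937322,  N(d₂) = 0.807799,  e^(−rT) = 0.569549
E₀ = V₀·N(d₁) − D·e^(−rT)·N(d₂)
   = 241.2264·0.937322 − 191.0224·0.569549·0.807799 = 138.221011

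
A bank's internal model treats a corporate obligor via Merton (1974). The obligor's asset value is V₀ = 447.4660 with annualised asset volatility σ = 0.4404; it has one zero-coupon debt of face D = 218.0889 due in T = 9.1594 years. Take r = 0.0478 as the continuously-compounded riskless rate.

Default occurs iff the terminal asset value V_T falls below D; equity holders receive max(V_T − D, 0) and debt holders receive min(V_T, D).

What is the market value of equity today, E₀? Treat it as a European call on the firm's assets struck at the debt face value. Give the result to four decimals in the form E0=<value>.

d₁ = [ln(V₀/D) + (r + σ²/2)T] / (σ√T)
   = [ln(447.4660/218.0889) + (0.0478 + 0.5·0.4404²)·9.1594] / (0.4404·√9.1594)
   = [0.718698 + 1.326062] / 1.332849 = 1.534128
d₂ = d₁ − σ√T = 1.534128 − 1.332849 = 0.201279
N(d₁) = 0.937501,  N(d₂) = 0.579760,  e^(−rT) = 0.645442
E₀ = V₀·N(d₁) − D·e^(−rT)·N(d₂)
   = 447.4660·0.937501 − 218.0889·0.645442·0.579760 = 337.890561

E0=337.8906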